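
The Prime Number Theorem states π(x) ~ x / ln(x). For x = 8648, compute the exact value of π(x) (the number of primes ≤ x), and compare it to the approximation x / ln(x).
π(8648) = 1077;  x/ln(x) ≈ 953.99;  relative error ≈ 11.42%.

Directly count primes up to 8648: π(8648) = 1077. The PNT approximation gives 8648/ln(8648) ≈ 8648/9.06508 ≈ 953.99. Relative error (π(x) − x/ln(x)) / π(x) ≈ 11.42%; the approximation is known to undercount slightly (Li(x) is a better estimate).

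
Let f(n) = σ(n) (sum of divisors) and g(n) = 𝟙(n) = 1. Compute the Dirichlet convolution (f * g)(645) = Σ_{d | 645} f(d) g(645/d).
(σ * 𝟙)(645) = 1575

Divisors of 645: [1, 3, 5, 15, 43, 129, 215, 645]. For each d | 645:
  d = 1: σ(1) · 𝟙(645/1) = 1 · 1 = 1
  d = 3: σ(3) · 𝟙(645/3) = 4 · 1 = 4
  d = 5: σ(5) · 𝟙(645/5) = 6 · 1 = 6
  d = 15: σ(15) · 𝟙(645/15) = 24 · 1 = 24
  d = 43: σ(43) · 𝟙(645/43) = 44 · 1 = 44
  d = 129: σ(129) · 𝟙(645/129) = 176 · 1 = 176
  d = 215: σ(215) · 𝟙(645/215) = 264 · 1 = 264
  d = 645: σ(645) · 𝟙(645/645) = 1056 · 1 = 1056
Summing: (σ * 𝟙)(645) = 1 + 4 + 6 + 24 + 44 + 176 + 264 + 1056 = 1575.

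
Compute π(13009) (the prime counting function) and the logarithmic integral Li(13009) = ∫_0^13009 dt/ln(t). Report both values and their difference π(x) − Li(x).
π(13009) = 1551;  Li(13009) ≈ 1568.06;  π(x) − Li(x) ≈ -17.06.

Direct count of primes ≤ 13009 gives π(13009) = 1551. Numerical evaluation of the logarithmic integral gives Li(13009) ≈ 1568.06. The difference π(x) − Li(x) ≈ -17.06 is typically negative for small/moderate x (Li(x) overestimates), though Littlewood's theorem shows this sign changes infinitely often.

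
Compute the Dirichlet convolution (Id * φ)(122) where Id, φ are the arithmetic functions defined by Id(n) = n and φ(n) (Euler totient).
(Id * φ)(122) = 363

Divisors of 122: [1, 2, 61, 122]. For each d | 122:
  d = 1: Id(1) · φ(122/1) = 1 · 60 = 60
  d = 2: Id(2) · φ(122/2) = 2 · 60 = 120
  d = 61: Id(61) · φ(122/61) = 61 · 1 = 61
  d = 122: Id(122) · φ(122/122) = 122 · 1 = 122
Summing: (Id * φ)(122) = 60 + 120 + 61 + 122 = 363.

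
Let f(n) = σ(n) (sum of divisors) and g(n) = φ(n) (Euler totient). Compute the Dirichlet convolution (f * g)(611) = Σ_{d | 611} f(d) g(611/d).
(σ * φ)(611) = 2444

Divisors of 611: [1, 13, 47, 611]. For each d | 611:
  d = 1: σ(1) · φ(611/1) = 1 · 552 = 552
  d = 13: σ(13) · φ(611/13) = 14 · 46 = 644
  d = 47: σ(47) · φ(611/47) = 48 · 12 = 576
  d = 611: σ(611) · φ(611/611) = 672 · 1 = 672
Summing: (σ * φ)(611) = 552 + 644 + 576 + 672 = 2444.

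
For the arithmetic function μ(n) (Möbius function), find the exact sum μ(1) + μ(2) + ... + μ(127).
Σ_{n ≤ 127} μ(n) = -2

Compute μ(n) for each 1 ≤ n ≤ 127: μ(1) = 1, μ(2) = -1, μ(3) = -1, μ(4) = 0, μ(5) = -1, μ(6) = 1, μ(7) = -1, μ(8) = 0, μ(9) = 0, μ(10) = 1, μ(11) = -1, μ(12) = 0, μ(13) = -1, μ(14) = 1, μ(15) = 1, μ(16) = 0, μ(17) = -1, μ(18) = 0, μ(19) = -1, μ(20) = 0, μ(21) = 1, μ(22) = 1, μ(23) = -1, μ(24) = 0, μ(25) = 0, μ(26) = 1, μ(27) = 0, μ(28) = 0, μ(29) = -1, μ(30) = -1, μ(31) = -1, μ(32) = 0, μ(33) = 1, μ(34) = 1, μ(35) = 1, μ(36) = 0, μ(37) = -1, μ(38) = 1, μ(39) = 1, μ(40) = 0, μ(41) = -1, μ(42) = -1, μ(43) = -1, μ(44) = 0, μ(45) = 0, μ(46) = 1, μ(47) = -1, μ(48) = 0, μ(49) = 0, μ(50) = 0, μ(51) = 1, μ(52) = 0, μ(53) = -1, μ(54) = 0, μ(55) = 1, μ(56) = 0, μ(57) = 1, μ(58) = 1, μ(59) = -1, μ(60) = 0, μ(61) = -1, μ(62) = 1, μ(63) = 0, μ(64) = 0, μ(65) = 1, μ(66) = -1, μ(67) = -1, μ(68) = 0, μ(69) = 1, μ(70) = -1, μ(71) = -1, μ(72) = 0, μ(73) = -1, μ(74) = 1, μ(75) = 0, μ(76) = 0, μ(77) = 1, μ(78) = -1, μ(79) = -1, μ(80) = 0, μ(81) = 0, μ(82) = 1, μ(83) = -1, μ(84) = 0, μ(85) = 1, μ(86) = 1, μ(87) = 1, μ(88) = 0, μ(89) = -1, μ(90) = 0, μ(91) = 1, μ(92) = 0, μ(93) = 1, μ(94) = 1, μ(95) = 1, μ(96) = 0, μ(97) = -1, μ(98) = 0, μ(99) = 0, μ(100) = 0, μ(101) = -1, μ(102) = -1, μ(103) = -1, μ(104) = 0, μ(105) = -1, μ(106) = 1, μ(107) = -1, μ(108) = 0, μ(109) = -1, μ(110) = -1, μ(111) = 1, μ(112) = 0, μ(113) = -1, μ(114) = -1, μ(115) = 1, μ(116) = 0, μ(117) = 0, μ(118) = 1, μ(119) = 1, μ(120) = 0, μ(121) = 0, μ(122) = 1, μ(123) = 1, μ(124) = 0, μ(125) = 0, μ(126) = 0, μ(127) = -1. Summing all 127 values: -2. (Mertens function M(x) = Σ_{n ≤ x} μ(n); on average M(x) should be small (PNT ⟺ M(x) = o(x)).)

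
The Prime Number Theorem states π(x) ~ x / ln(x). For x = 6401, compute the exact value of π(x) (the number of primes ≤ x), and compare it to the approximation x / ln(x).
π(6401) = 834;  x/ln(x) ≈ 730.36;  relative error ≈ 12.43%.

Directly count primes up to 6401: π(6401) = 834. The PNT approximation gives 6401/ln(6401) ≈ 6401/8.76421 ≈ 730.36. Relative error (π(x) − x/ln(x)) / π(x) ≈ 12.43%; the approximation is known to undercount slightly (Li(x) is a better estimate).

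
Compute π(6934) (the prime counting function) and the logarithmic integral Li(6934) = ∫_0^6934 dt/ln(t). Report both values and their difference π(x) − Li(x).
π(6934) = 890;  Li(6934) ≈ 906.87;  π(x) − Li(x) ≈ -16.87.

Direct count of primes ≤ 6934 gives π(6934) = 890. Numerical evaluation of the logarithmic integral gives Li(6934) ≈ 906.87. The difference π(x) − Li(x) ≈ -16.87 is typically negative for small/moderate x (Li(x) overestimates), though Littlewood's theorem shows this sign changes infinitely often.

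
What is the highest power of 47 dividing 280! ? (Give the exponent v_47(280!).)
v_47(280!) = 5

Legendre's formula: v_p(n!) = Σ_{k ≥ 1} ⌊n / p^k⌋. For p = 47, n = 280, the terms are:
  ⌊280/47^1⌋ = ⌊280/47⌋ = 5
(the next term ⌊280/47^2⌋ = 0, terminating the sum). Summing: v_47(280!) = 5 = 5.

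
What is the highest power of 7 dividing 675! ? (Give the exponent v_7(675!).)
v_7(675!) = 110

Legendre's formula: v_p(n!) = Σ_{k ≥ 1} ⌊n / p^k⌋. For p = 7, n = 675, the terms are:
  ⌊675/7^1⌋ = ⌊675/7⌋ = 96
  ⌊675/7^2⌋ = ⌊675/49⌋ = 13
  ⌊675/7^3⌋ = ⌊675/343⌋ = 1
(the next term ⌊675/7^4⌋ = 0, terminating the sum). Summing: v_7(675!) = 96 + 13 + 1 = 110.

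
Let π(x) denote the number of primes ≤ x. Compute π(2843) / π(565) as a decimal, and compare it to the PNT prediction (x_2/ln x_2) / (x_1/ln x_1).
π(2843)/π(565) = 413/103 ≈ 4.0097;  PNT prediction ≈ 4.0095.

π(565) = 103 and π(2843) = 413, so π(2843)/π(565) ≈ 4.0097. The PNT-predicted ratio is (2843/ln(2843)) / (565/ln(565)) ≈ 4.0095. The two agree to within a few percent, as expected.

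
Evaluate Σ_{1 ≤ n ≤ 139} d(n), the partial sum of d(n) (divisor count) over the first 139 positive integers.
Σ_{n ≤ 139} d(n) = 707

Compute d(n) for each 1 ≤ n ≤ 139: d(1) = 1, d(2) = 2, d(3) = 2, d(4) = 3, d(5) = 2, d(6) = 4, d(7) = 2, d(8) = 4, d(9) = 3, d(10) = 4, d(11) = 2, d(12) = 6, d(13) = 2, d(14) = 4, d(15) = 4, d(16) = 5, d(17) = 2, d(18) = 6, d(19) = 2, d(20) = 6, d(21) = 4, d(22) = 4, d(23) = 2, d(24) = 8, d(25) = 3, d(26) = 4, d(27) = 4, d(28) = 6, d(29) = 2, d(30) = 8, d(31) = 2, d(32) = 6, d(33) = 4, d(34) = 4, d(35) = 4, d(36) = 9, d(37) = 2, d(38) = 4, d(39) = 4, d(40) = 8, d(41) = 2, d(42) = 8, d(43) = 2, d(44) = 6, d(45) = 6, d(46) = 4, d(47) = 2, d(48) = 10, d(49) = 3, d(50) = 6, d(51) = 4, d(52) = 6, d(53) = 2, d(54) = 8, d(55) = 4, d(56) = 8, d(57) = 4, d(58) = 4, d(59) = 2, d(60) = 12, d(61) = 2, d(62) = 4, d(63) = 6, d(64) = 7, d(65) = 4, d(66) = 8, d(67) = 2, d(68) = 6, d(69) = 4, d(70) = 8, d(71) = 2, d(72) = 12, d(73) = 2, d(74) = 4, d(75) = 6, d(76) = 6, d(77) = 4, d(78) = 8, d(79) = 2, d(80) = 10, d(81) = 5, d(82) = 4, d(83) = 2, d(84) = 12, d(85) = 4, d(86) = 4, d(87) = 4, d(88) = 8, d(89) = 2, d(90) = 12, d(91) = 4, d(92) = 6, d(93) = 4, d(94) = 4, d(95) = 4, d(96) = 12, d(97) = 2, d(98) = 6, d(99) = 6, d(100) = 9, d(101) = 2, d(102) = 8, d(103) = 2, d(104) = 8, d(105) = 8, d(106) = 4, d(107) = 2, d(108) = 12, d(109) = 2, d(110) = 8, d(111) = 4, d(112) = 10, d(113) = 2, d(114) = 8, d(115) = 4, d(116) = 6, d(117) = 6, d(118) = 4, d(119) = 4, d(120) = 16, d(121) = 3, d(122) = 4, d(123) = 4, d(124) = 6, d(125) = 4, d(126) = 12, d(127) = 2, d(128) = 8, d(129) = 4, d(130) = 8, d(131) = 2, d(132) = 12, d(133) = 4, d(134) = 4, d(135) = 8, d(136) = 8, d(137) = 2, d(138) = 8, d(139) = 2. Summing all 139 values: 707. (Dirichlet's divisor formula: Σ_{n ≤ x} d(n) = x ln(x) + (2γ − 1) x + O(√x). For x = 139, the asymptotic estimate is ≈ 707.36.)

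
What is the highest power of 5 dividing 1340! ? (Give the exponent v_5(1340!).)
v_5(1340!) = 333

Legendre's formula: v_p(n!) = Σ_{k ≥ 1} ⌊n / p^k⌋. For p = 5, n = 1340, the terms are:
  ⌊1340/5^1⌋ = ⌊1340/5⌋ = 268
  ⌊1340/5^2⌋ = ⌊1340/25⌋ = 53
  ⌊1340/5^3⌋ = ⌊1340/125⌋ = 10
  ⌊1340/5^4⌋ = ⌊1340/625⌋ = 2
(the next term ⌊1340/5^5⌋ = 0, terminating the sum). Summing: v_5(1340!) = 268 + 53 + 10 + 2 = 333.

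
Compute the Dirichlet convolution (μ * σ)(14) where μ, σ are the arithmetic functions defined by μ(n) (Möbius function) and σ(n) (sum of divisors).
(μ * σ)(14) = 14

Divisors of 14: [1, 2, 7, 14]. For each d | 14:
  d = 1: μ(1) · σ(14/1) = 1 · 24 = 24
  d = 2: μ(2) · σ(14/2) = -1 · 8 = -8
  d = 7: μ(7) · σ(14/7) = -1 · 3 = -3
  d = 14: μ(14) · σ(14/14) = 1 · 1 = 1
Summing: (μ * σ)(14) = 24 + -8 + -3 + 1 = 14.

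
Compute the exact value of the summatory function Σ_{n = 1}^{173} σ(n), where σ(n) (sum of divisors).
Σ_{n ≤ 173} σ(n) = 24604

Compute σ(n) for each 1 ≤ n ≤ 173: σ(1) = 1, σ(2) = 3, σ(3) = 4, σ(4) = 7, σ(5) = 6, σ(6) = 12, σ(7) = 8, σ(8) = 15, σ(9) = 13, σ(10) = 18, σ(11) = 12, σ(12) = 28, σ(13) = 14, σ(14) = 24, σ(15) = 24, σ(16) = 31, σ(17) = 18, σ(18) = 39, σ(19) = 20, σ(20) = 42, σ(21) = 32, σ(22) = 36, σ(23) = 24, σ(24) = 60, σ(25) = 31, σ(26) = 42, σ(27) = 40, σ(28) = 56, σ(29) = 30, σ(30) = 72, σ(31) = 32, σ(32) = 63, σ(33) = 48, σ(34) = 54, σ(35) = 48, σ(36) = 91, σ(37) = 38, σ(38) = 60, σ(39) = 56, σ(40) = 90, σ(41) = 42, σ(42) = 96, σ(43) = 44, σ(44) = 84, σ(45) = 78, σ(46) = 72, σ(47) = 48, σ(48) = 124, σ(49) = 57, σ(50) = 93, σ(51) = 72, σ(52) = 98, σ(53) = 54, σ(54) = 120, σ(55) = 72, σ(56) = 120, σ(57) = 80, σ(58) = 90, σ(59) = 60, σ(60) = 168, σ(61) = 62, σ(62) = 96, σ(63) = 104, σ(64) = 127, σ(65) = 84, σ(66) = 144, σ(67) = 68, σ(68) = 126, σ(69) = 96, σ(70) = 144, σ(71) = 72, σ(72) = 195, σ(73) = 74, σ(74) = 114, σ(75) = 124, σ(76) = 140, σ(77) = 96, σ(78) = 168, σ(79) = 80, σ(80) = 186, σ(81) = 121, σ(82) = 126, σ(83) = 84, σ(84) = 224, σ(85) = 108, σ(86) = 132, σ(87) = 120, σ(88) = 180, σ(89) = 90, σ(90) = 234, σ(91) = 112, σ(92) = 168, σ(93) = 128, σ(94) = 144, σ(95) = 120, σ(96) = 252, σ(97) = 98, σ(98) = 171, σ(99) = 156, σ(100) = 217, σ(101) = 102, σ(102) = 216, σ(103) = 104, σ(104) = 210, σ(105) = 192, σ(106) = 162, σ(107) = 108, σ(108) = 280, σ(109) = 110, σ(110) = 216, σ(111) = 152, σ(112) = 248, σ(113) = 114, σ(114) = 240, σ(115) = 144, σ(116) = 210, σ(117) = 182, σ(118) = 180, σ(119) = 144, σ(120) = 360, σ(121) = 133, σ(122) = 186, σ(123) = 168, σ(124) = 224, σ(125) = 156, σ(126) = 312, σ(127) = 128, σ(128) = 255, σ(129) = 176, σ(130) = 252, σ(131) = 132, σ(132) = 336, σ(133) = 160, σ(134) = 204, σ(135) = 240, σ(136) = 270, σ(137) = 138, σ(138) = 288, σ(139) = 140, σ(140) = 336, σ(141) = 192, σ(142) = 216, σ(143) = 168, σ(144) = 403, σ(145) = 180, σ(146) = 222, σ(147) = 228, σ(148) = 266, σ(149) = 150, σ(150) = 372, σ(151) = 152, σ(152) = 300, σ(153) = 234, σ(154) = 288, σ(155) = 192, σ(156) = 392, σ(157) = 158, σ(158) = 240, σ(159) = 216, σ(160) = 378, σ(161) = 192, σ(162) = 363, σ(163) = 164, σ(164) = 294, σ(165) = 288, σ(166) = 252, σ(167) = 168, σ(168) = 480, σ(169) = 183, σ(170) = 324, σ(171) = 260, σ(172) = 308, σ(173) = 174. Summing all 173 values: 24604. (Average order: Σ_{n ≤ x} σ(n) ~ (π²/12) x². For x = 173, (π²/12)·173² ≈ 24615.62.)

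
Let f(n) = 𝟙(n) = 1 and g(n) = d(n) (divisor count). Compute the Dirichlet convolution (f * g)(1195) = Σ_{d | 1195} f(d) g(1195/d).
(𝟙 * d)(1195) = 9

Divisors of 1195: [1, 5, 239, 1195]. For each d | 1195:
  d = 1: 𝟙(1) · d(1195/1) = 1 · 4 = 4
  d = 5: 𝟙(5) · d(1195/5) = 1 · 2 = 2
  d = 239: 𝟙(239) · d(1195/239) = 1 · 2 = 2
  d = 1195: 𝟙(1195) · d(1195/1195) = 1 · 1 = 1
Summing: (𝟙 * d)(1195) = 4 + 2 + 2 + 1 = 9.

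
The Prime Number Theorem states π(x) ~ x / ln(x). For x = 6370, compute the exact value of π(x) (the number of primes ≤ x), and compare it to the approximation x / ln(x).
π(6370) = 830;  x/ln(x) ≈ 727.22;  relative error ≈ 12.38%.

Directly count primes up to 6370: π(6370) = 830. The PNT approximation gives 6370/ln(6370) ≈ 6370/8.75935 ≈ 727.22. Relative error (π(x) − x/ln(x)) / π(x) ≈ 12.38%; the approximation is known to undercount slightly (Li(x) is a better estimate).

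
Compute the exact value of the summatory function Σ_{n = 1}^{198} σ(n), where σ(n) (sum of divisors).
Σ_{n ≤ 198} σ(n) = 32379

Compute σ(n) for each 1 ≤ n ≤ 198: σ(1) = 1, σ(2) = 3, σ(3) = 4, σ(4) = 7, σ(5) = 6, σ(6) = 12, σ(7) = 8, σ(8) = 15, σ(9) = 13, σ(10) = 18, σ(11) = 12, σ(12) = 28, σ(13) = 14, σ(14) = 24, σ(15) = 24, σ(16) = 31, σ(17) = 18, σ(18) = 39, σ(19) = 20, σ(20) = 42, σ(21) = 32, σ(22) = 36, σ(23) = 24, σ(24) = 60, σ(25) = 31, σ(26) = 42, σ(27) = 40, σ(28) = 56, σ(29) = 30, σ(30) = 72, σ(31) = 32, σ(32) = 63, σ(33) = 48, σ(34) = 54, σ(35) = 48, σ(36) = 91, σ(37) = 38, σ(38) = 60, σ(39) = 56, σ(40) = 90, σ(41) = 42, σ(42) = 96, σ(43) = 44, σ(44) = 84, σ(45) = 78, σ(46) = 72, σ(47) = 48, σ(48) = 124, σ(49) = 57, σ(50) = 93, σ(51) = 72, σ(52) = 98, σ(53) = 54, σ(54) = 120, σ(55) = 72, σ(56) = 120, σ(57) = 80, σ(58) = 90, σ(59) = 60, σ(60) = 168, σ(61) = 62, σ(62) = 96, σ(63) = 104, σ(64) = 127, σ(65) = 84, σ(66) = 144, σ(67) = 68, σ(68) = 126, σ(69) = 96, σ(70) = 144, σ(71) = 72, σ(72) = 195, σ(73) = 74, σ(74) = 114, σ(75) = 124, σ(76) = 140, σ(77) = 96, σ(78) = 168, σ(79) = 80, σ(80) = 186, σ(81) = 121, σ(82) = 126, σ(83) = 84, σ(84) = 224, σ(85) = 108, σ(86) = 132, σ(87) = 120, σ(88) = 180, σ(89) = 90, σ(90) = 234, σ(91) = 112, σ(92) = 168, σ(93) = 128, σ(94) = 144, σ(95) = 120, σ(96) = 252, σ(97) = 98, σ(98) = 171, σ(99) = 156, σ(100) = 217, σ(101) = 102, σ(102) = 216, σ(103) = 104, σ(104) = 210, σ(105) = 192, σ(106) = 162, σ(107) = 108, σ(108) = 280, σ(109) = 110, σ(110) = 216, σ(111) = 152, σ(112) = 248, σ(113) = 114, σ(114) = 240, σ(115) = 144, σ(116) = 210, σ(117) = 182, σ(118) = 180, σ(119) = 144, σ(120) = 360, σ(121) = 133, σ(122) = 186, σ(123) = 168, σ(124) = 224, σ(125) = 156, σ(126) = 312, σ(127) = 128, σ(128) = 255, σ(129) = 176, σ(130) = 252, σ(131) = 132, σ(132) = 336, σ(133) = 160, σ(134) = 204, σ(135) = 240, σ(136) = 270, σ(137) = 138, σ(138) = 288, σ(139) = 140, σ(140) = 336, σ(141) = 192, σ(142) = 216, σ(143) = 168, σ(144) = 403, σ(145) = 180, σ(146) = 222, σ(147) = 228, σ(148) = 266, σ(149) = 150, σ(150) = 372, σ(151) = 152, σ(152) = 300, σ(153) = 234, σ(154) = 288, σ(155) = 192, σ(156) = 392, σ(157) = 158, σ(158) = 240, σ(159) = 216, σ(160) = 378, σ(161) = 192, σ(162) = 363, σ(163) = 164, σ(164) = 294, σ(165) = 288, σ(166) = 252, σ(167) = 168, σ(168) = 480, σ(169) = 183, σ(170) = 324, σ(171) = 260, σ(172) = 308, σ(173) = 174, σ(174) = 360, σ(175) = 248, σ(176) = 372, σ(177) = 240, σ(178) = 270, σ(179) = 180, σ(180) = 546, σ(181) = 182, σ(182) = 336, σ(183) = 248, σ(184) = 360, σ(185) = 228, σ(186) = 384, σ(187) = 216, σ(188) = 336, σ(189) = 320, σ(190) = 360, σ(191) = 192, σ(192) = 508, σ(193) = 194, σ(194) = 294, σ(195) = 336, σ(196) = 399, σ(197) = 198, σ(198) = 468. Summing all 198 values: 32379. (Average order: Σ_{n ≤ x} σ(n) ~ (π²/12) x². For x = 198, (π²/12)·198² ≈ 32244.00.)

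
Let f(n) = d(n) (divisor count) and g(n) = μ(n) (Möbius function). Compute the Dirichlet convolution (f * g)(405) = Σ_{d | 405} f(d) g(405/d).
(d * μ)(405) = 1

Divisors of 405: [1, 3, 5, 9, 15, 27, 45, 81, 135, 405]. For each d | 405:
  d = 1: d(1) · μ(405/1) = 1 · 0 = 0
  d = 3: d(3) · μ(405/3) = 2 · 0 = 0
  d = 5: d(5) · μ(405/5) = 2 · 0 = 0
  d = 9: d(9) · μ(405/9) = 3 · 0 = 0
  d = 15: d(15) · μ(405/15) = 4 · 0 = 0
  d = 27: d(27) · μ(405/27) = 4 · 1 = 4
  d = 45: d(45) · μ(405/45) = 6 · 0 = 0
  d = 81: d(81) · μ(405/81) = 5 · -1 = -5
  d = 135: d(135) · μ(405/135) = 8 · -1 = -8
  d = 405: d(405) · μ(405/405) = 10 · 1 = 10
Summing: (d * μ)(405) = 0 + 0 + 0 + 0 + 0 + 4 + 0 + -5 + -8 + 10 = 1.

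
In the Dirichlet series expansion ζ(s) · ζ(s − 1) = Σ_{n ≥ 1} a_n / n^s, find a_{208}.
σ(208) = 434

In the product (Σ m^0/m^s)(Σ k / k^s) = Σ (Σ_{d | n} d) / n^s, the coefficient of 1/n^s is σ(n) = Σ_{d | n} d. For n = 208, divisors are [1, 2, 4, 8, 13, 16, 26, 52, 104, 208]; summing: σ(208) = 434.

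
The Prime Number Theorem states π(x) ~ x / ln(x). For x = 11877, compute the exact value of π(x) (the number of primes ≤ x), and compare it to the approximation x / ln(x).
π(11877) = 1423;  x/ln(x) ≈ 1265.89;  relative error ≈ 11.04%.

Directly count primes up to 11877: π(11877) = 1423. The PNT approximation gives 11877/ln(11877) ≈ 11877/9.38236 ≈ 1265.89. Relative error (π(x) − x/ln(x)) / π(x) ≈ 11.04%; the approximation is known to undercount slightly (Li(x) is a better estimate).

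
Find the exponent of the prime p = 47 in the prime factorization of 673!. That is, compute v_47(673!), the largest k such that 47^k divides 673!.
v_47(673!) = 14

Legendre's formula: v_p(n!) = Σ_{k ≥ 1} ⌊n / p^k⌋. For p = 47, n = 673, the terms are:
  ⌊673/47^1⌋ = ⌊673/47⌋ = 14
(the next term ⌊673/47^2⌋ = 0, terminating the sum). Summing: v_47(673!) = 14 = 14.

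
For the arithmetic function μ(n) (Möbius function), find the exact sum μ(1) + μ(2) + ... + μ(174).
Σ_{n ≤ 174} μ(n) = -4

Compute μ(n) for each 1 ≤ n ≤ 174: μ(1) = 1, μ(2) = -1, μ(3) = -1, μ(4) = 0, μ(5) = -1, μ(6) = 1, μ(7) = -1, μ(8) = 0, μ(9) = 0, μ(10) = 1, μ(11) = -1, μ(12) = 0, μ(13) = -1, μ(14) = 1, μ(15) = 1, μ(16) = 0, μ(17) = -1, μ(18) = 0, μ(19) = -1, μ(20) = 0, μ(21) = 1, μ(22) = 1, μ(23) = -1, μ(24) = 0, μ(25) = 0, μ(26) = 1, μ(27) = 0, μ(28) = 0, μ(29) = -1, μ(30) = -1, μ(31) = -1, μ(32) = 0, μ(33) = 1, μ(34) = 1, μ(35) = 1, μ(36) = 0, μ(37) = -1, μ(38) = 1, μ(39) = 1, μ(40) = 0, μ(41) = -1, μ(42) = -1, μ(43) = -1, μ(44) = 0, μ(45) = 0, μ(46) = 1, μ(47) = -1, μ(48) = 0, μ(49) = 0, μ(50) = 0, μ(51) = 1, μ(52) = 0, μ(53) = -1, μ(54) = 0, μ(55) = 1, μ(56) = 0, μ(57) = 1, μ(58) = 1, μ(59) = -1, μ(60) = 0, μ(61) = -1, μ(62) = 1, μ(63) = 0, μ(64) = 0, μ(65) = 1, μ(66) = -1, μ(67) = -1, μ(68) = 0, μ(69) = 1, μ(70) = -1, μ(71) = -1, μ(72) = 0, μ(73) = -1, μ(74) = 1, μ(75) = 0, μ(76) = 0, μ(77) = 1, μ(78) = -1, μ(79) = -1, μ(80) = 0, μ(81) = 0, μ(82) = 1, μ(83) = -1, μ(84) = 0, μ(85) = 1, μ(86) = 1, μ(87) = 1, μ(88) = 0, μ(89) = -1, μ(90) = 0, μ(91) = 1, μ(92) = 0, μ(93) = 1, μ(94) = 1, μ(95) = 1, μ(96) = 0, μ(97) = -1, μ(98) = 0, μ(99) = 0, μ(100) = 0, μ(101) = -1, μ(102) = -1, μ(103) = -1, μ(104) = 0, μ(105) = -1, μ(106) = 1, μ(107) = -1, μ(108) = 0, μ(109) = -1, μ(110) = -1, μ(111) = 1, μ(112) = 0, μ(113) = -1, μ(114) = -1, μ(115) = 1, μ(116) = 0, μ(117) = 0, μ(118) = 1, μ(119) = 1, μ(120) = 0, μ(121) = 0, μ(122) = 1, μ(123) = 1, μ(124) = 0, μ(125) = 0, μ(126) = 0, μ(127) = -1, μ(128) = 0, μ(129) = 1, μ(130) = -1, μ(131) = -1, μ(132) = 0, μ(133) = 1, μ(134) = 1, μ(135) = 0, μ(136) = 0, μ(137) = -1, μ(138) = -1, μ(139) = -1, μ(140) = 0, μ(141) = 1, μ(142) = 1, μ(143) = 1, μ(144) = 0, μ(145) = 1, μ(146) = 1, μ(147) = 0, μ(148) = 0, μ(149) = -1, μ(150) = 0, μ(151) = -1, μ(152) = 0, μ(153) = 0, μ(154) = -1, μ(155) = 1, μ(156) = 0, μ(157) = -1, μ(158) = 1, μ(159) = 1, μ(160) = 0, μ(161) = 1, μ(162) = 0, μ(163) = -1, μ(164) = 0, μ(165) = -1, μ(166) = 1, μ(167) = -1, μ(168) = 0, μ(169) = 0, μ(170) = -1, μ(171) = 0, μ(172) = 0, μ(173) = -1, μ(174) = -1. Summing all 174 values: -4. (Mertens function M(x) = Σ_{n ≤ x} μ(n); on average M(x) should be small (PNT ⟺ M(x) = o(x)).)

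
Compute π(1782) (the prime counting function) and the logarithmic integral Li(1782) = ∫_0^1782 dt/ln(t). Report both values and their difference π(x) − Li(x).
π(1782) = 275;  Li(1782) ≈ 285.91;  π(x) − Li(x) ≈ -10.91.

Direct count of primes ≤ 1782 gives π(1782) = 275. Numerical evaluation of the logarithmic integral gives Li(1782) ≈ 285.91. The difference π(x) − Li(x) ≈ -10.91 is typically negative for small/moderate x (Li(x) overestimates), though Littlewood's theorem shows this sign changes infinitely often.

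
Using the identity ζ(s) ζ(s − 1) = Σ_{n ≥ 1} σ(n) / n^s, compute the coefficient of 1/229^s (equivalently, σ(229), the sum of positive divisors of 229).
σ(229) = 230

In the product (Σ m^0/m^s)(Σ k / k^s) = Σ (Σ_{d | n} d) / n^s, the coefficient of 1/n^s is σ(n) = Σ_{d | n} d. For n = 229, divisors are [1, 229]; summing: σ(229) = 230.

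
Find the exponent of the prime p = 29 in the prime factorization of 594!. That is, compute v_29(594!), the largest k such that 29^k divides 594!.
v_29(594!) = 20

Legendre's formula: v_p(n!) = Σ_{k ≥ 1} ⌊n / p^k⌋. For p = 29, n = 594, the terms are:
  ⌊594/29^1⌋ = ⌊594/29⌋ = 20
(the next term ⌊594/29^2⌋ = 0, terminating the sum). Summing: v_29(594!) = 20 = 20.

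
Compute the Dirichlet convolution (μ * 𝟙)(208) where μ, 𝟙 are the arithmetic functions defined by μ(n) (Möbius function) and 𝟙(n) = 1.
(μ * 𝟙)(208) = 0

Divisors of 208: [1, 2, 4, 8, 13, 16, 26, 52, 104, 208]. For each d | 208:
  d = 1: μ(1) · 𝟙(208/1) = 1 · 1 = 1
  d = 2: μ(2) · 𝟙(208/2) = -1 · 1 = -1
  d = 4: μ(4) · 𝟙(208/4) = 0 · 1 = 0
  d = 8: μ(8) · 𝟙(208/8) = 0 · 1 = 0
  d = 13: μ(13) · 𝟙(208/13) = -1 · 1 = -1
  d = 16: μ(16) · 𝟙(208/16) = 0 · 1 = 0
  d = 26: μ(26) · 𝟙(208/26) = 1 · 1 = 1
  d = 52: μ(52) · 𝟙(208/52) = 0 · 1 = 0
  d = 104: μ(104) · 𝟙(208/104) = 0 · 1 = 0
  d = 208: μ(208) · 𝟙(208/208) = 0 · 1 = 0
Summing: (μ * 𝟙)(208) = 1 + -1 + 0 + 0 + -1 + 0 + 1 + 0 + 0 + 0 = 0.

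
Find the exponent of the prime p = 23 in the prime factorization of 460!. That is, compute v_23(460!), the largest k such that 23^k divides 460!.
v_23(460!) = 20

Legendre's formula: v_p(n!) = Σ_{k ≥ 1} ⌊n / p^k⌋. For p = 23, n = 460, the terms are:
  ⌊460/23^1⌋ = ⌊460/23⌋ = 20
(the next term ⌊460/23^2⌋ = 0, terminating the sum). Summing: v_23(460!) = 20 = 20.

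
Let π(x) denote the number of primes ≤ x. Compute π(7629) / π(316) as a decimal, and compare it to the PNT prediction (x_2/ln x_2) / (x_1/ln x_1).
π(7629)/π(316) = 968/65 ≈ 14.8923;  PNT prediction ≈ 15.5438.

π(316) = 65 and π(7629) = 968, so π(7629)/π(316) ≈ 14.8923. The PNT-predicted ratio is (7629/ln(7629)) / (316/ln(316)) ≈ 15.5438. The two agree to within a few percent, as expected.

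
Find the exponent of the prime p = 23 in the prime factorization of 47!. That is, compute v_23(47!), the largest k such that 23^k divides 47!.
v_23(47!) = 2

Legendre's formula: v_p(n!) = Σ_{k ≥ 1} ⌊n / p^k⌋. For p = 23, n = 47, the terms are:
  ⌊47/23^1⌋ = ⌊47/23⌋ = 2
(the next term ⌊47/23^2⌋ = 0, terminating the sum). Summing: v_23(47!) = 2 = 2.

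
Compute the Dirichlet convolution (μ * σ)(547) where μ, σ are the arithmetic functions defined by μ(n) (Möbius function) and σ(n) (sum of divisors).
(μ * σ)(547) = 547

Divisors of 547: [1, 547]. For each d | 547:
  d = 1: μ(1) · σ(547/1) = 1 · 548 = 548
  d = 547: μ(547) · σ(547/547) = -1 · 1 = -1
Summing: (μ * σ)(547) = 548 + -1 = 547.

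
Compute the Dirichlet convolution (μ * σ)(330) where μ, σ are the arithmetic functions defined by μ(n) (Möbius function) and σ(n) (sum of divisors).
(μ * σ)(330) = 330

Divisors of 330: [1, 2, 3, 5, 6, 10, 11, 15, 22, 30, 33, 55, 66, 110, 165, 330]. For each d | 330:
  d = 1: μ(1) · σ(330/1) = 1 · 864 = 864
  d = 2: μ(2) · σ(330/2) = -1 · 288 = -288
  d = 3: μ(3) · σ(330/3) = -1 · 216 = -216
  d = 5: μ(5) · σ(330/5) = -1 · 144 = -144
  d = 6: μ(6) · σ(330/6) = 1 · 72 = 72
  d = 10: μ(10) · σ(330/10) = 1 · 48 = 48
  d = 11: μ(11) · σ(330/11) = -1 · 72 = -72
  d = 15: μ(15) · σ(330/15) = 1 · 36 = 36
  d = 22: μ(22) · σ(330/22) = 1 · 24 = 24
  d = 30: μ(30) · σ(330/30) = -1 · 12 = -12
  d = 33: μ(33) · σ(330/33) = 1 · 18 = 18
  d = 55: μ(55) · σ(330/55) = 1 · 12 = 12
  d = 66: μ(66) · σ(330/66) = -1 · 6 = -6
  d = 110: μ(110) · σ(330/110) = -1 · 4 = -4
  d = 165: μ(165) · σ(330/165) = -1 · 3 = -3
  d = 330: μ(330) · σ(330/330) = 1 · 1 = 1
Summing: (μ * σ)(330) = 864 + -288 + -216 + -144 + 72 + 48 + -72 + 36 + 24 + -12 + 18 + 12 + -6 + -4 + -3 + 1 = 330.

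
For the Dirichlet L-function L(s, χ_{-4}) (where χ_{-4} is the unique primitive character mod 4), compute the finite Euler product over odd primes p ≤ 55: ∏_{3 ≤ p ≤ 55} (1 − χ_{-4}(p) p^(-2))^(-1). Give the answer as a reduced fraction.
∏ = 6080498115610191266973991/6635764829241999360000000

The odd primes p ≤ 55 are [3, 5, 7, 11, 13, 17, 19, 23, 29, 31, 37, 41, 43, 47, 53]. For each, χ(p) = 1 if p ≡ 1 mod 4, χ(p) = −1 if p ≡ 3 mod 4. Taking (1 − χ(p)/p^2)^(-1) = p^2/(p^2 − χ(p)): (1 − (-1)/3^2)^(-1) · (1 − (1)/5^2)^(-1) · (1 − (-1)/7^2)^(-1) · (1 − (-1)/11^2)^(-1) · (1 − (1)/13^2)^(-1) · (1 − (1)/17^2)^(-1) · (1 − (-1)/19^2)^(-1) · (1 − (-1)/23^2)^(-1) · (1 − (1)/29^2)^(-1) · (1 − (-1)/31^2)^(-1) · (1 − (1)/37^2)^(-1) · (1 − (1)/41^2)^(-1) · (1 − (-1)/43^2)^(-1) · (1 − (-1)/47^2)^(-1) · (1 − (1)/53^2)^(-1) = 6080498115610191266973991/6635764829241999360000000.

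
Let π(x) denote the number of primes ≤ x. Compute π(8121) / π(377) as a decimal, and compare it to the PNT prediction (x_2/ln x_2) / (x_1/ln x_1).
π(8121)/π(377) = 1021/74 ≈ 13.7973;  PNT prediction ≈ 14.1951.

π(377) = 74 and π(8121) = 1021, so π(8121)/π(377) ≈ 13.7973. The PNT-predicted ratio is (8121/ln(8121)) / (377/ln(377)) ≈ 14.1951. The two agree to within a few percent, as expected.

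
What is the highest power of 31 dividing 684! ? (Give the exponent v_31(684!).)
v_31(684!) = 22

Legendre's formula: v_p(n!) = Σ_{k ≥ 1} ⌊n / p^k⌋. For p = 31, n = 684, the terms are:
  ⌊684/31^1⌋ = ⌊684/31⌋ = 22
(the next term ⌊684/31^2⌋ = 0, terminating the sum). Summing: v_31(684!) = 22 = 22.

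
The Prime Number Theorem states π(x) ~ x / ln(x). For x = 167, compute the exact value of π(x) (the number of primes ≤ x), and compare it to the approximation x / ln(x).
π(167) = 39;  x/ln(x) ≈ 32.63;  relative error ≈ 16.33%.

Directly count primes up to 167: π(167) = 39. The PNT approximation gives 167/ln(167) ≈ 167/5.11799 ≈ 32.63. Relative error (π(x) − x/ln(x)) / π(x) ≈ 16.33%; the approximation is known to undercount slightly (Li(x) is a better estimate).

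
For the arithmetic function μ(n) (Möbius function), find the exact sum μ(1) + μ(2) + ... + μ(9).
Σ_{n ≤ 9} μ(n) = -2

Compute μ(n) for each 1 ≤ n ≤ 9: μ(1) = 1, μ(2) = -1, μ(3) = -1, μ(4) = 0, μ(5) = -1, μ(6) = 1, μ(7) = -1, μ(8) = 0, μ(9) = 0. Summing all 9 values: -2. (Mertens function M(x) = Σ_{n ≤ x} μ(n); on average M(x) should be small (PNT ⟺ M(x) = o(x)).)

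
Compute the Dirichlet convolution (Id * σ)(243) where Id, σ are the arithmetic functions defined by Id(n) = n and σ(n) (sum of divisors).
(Id * σ)(243) = 2005

Divisors of 243: [1, 3, 9, 27, 81, 243]. For each d | 243:
  d = 1: Id(1) · σ(243/1) = 1 · 364 = 364
  d = 3: Id(3) · σ(243/3) = 3 · 121 = 363
  d = 9: Id(9) · σ(243/9) = 9 · 40 = 360
  d = 27: Id(27) · σ(243/27) = 27 · 13 = 351
  d = 81: Id(81) · σ(243/81) = 81 · 4 = 324
  d = 243: Id(243) · σ(243/243) = 243 · 1 = 243
Summing: (Id * σ)(243) = 364 + 363 + 360 + 351 + 324 + 243 = 2005.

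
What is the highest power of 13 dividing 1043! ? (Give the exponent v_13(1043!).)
v_13(1043!) = 86

Legendre's formula: v_p(n!) = Σ_{k ≥ 1} ⌊n / p^k⌋. For p = 13, n = 1043, the terms are:
  ⌊1043/13^1⌋ = ⌊1043/13⌋ = 80
  ⌊1043/13^2⌋ = ⌊1043/169⌋ = 6
(the next term ⌊1043/13^3⌋ = 0, terminating the sum). Summing: v_13(1043!) = 80 + 6 = 86.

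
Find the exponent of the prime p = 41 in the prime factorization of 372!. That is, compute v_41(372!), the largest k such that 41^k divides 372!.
v_41(372!) = 9

Legendre's formula: v_p(n!) = Σ_{k ≥ 1} ⌊n / p^k⌋. For p = 41, n = 372, the terms are:
  ⌊372/41^1⌋ = ⌊372/41⌋ = 9
(the next term ⌊372/41^2⌋ = 0, terminating the sum). Summing: v_41(372!) = 9 = 9.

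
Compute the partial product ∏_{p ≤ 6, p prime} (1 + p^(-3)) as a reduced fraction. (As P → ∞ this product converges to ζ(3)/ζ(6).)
∏ = 147/125

The primes p ≤ 6 are [2, 3, 5]. For each, (1 + 1/p^3) = (p^3 + 1)/p^3. Multiplying these fractions over p ∈ [2, 3, 5] gives 147/125. (In the limit P → ∞ this tends to ζ(3)/ζ(6).)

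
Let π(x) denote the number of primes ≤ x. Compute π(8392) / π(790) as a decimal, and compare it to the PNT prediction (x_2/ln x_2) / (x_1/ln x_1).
π(8392)/π(790) = 1051/138 ≈ 7.6159;  PNT prediction ≈ 7.8445.

π(790) = 138 and π(8392) = 1051, so π(8392)/π(790) ≈ 7.6159. The PNT-predicted ratio is (8392/ln(8392)) / (790/ln(790)) ≈ 7.8445. The two agree to within a few percent, as expected.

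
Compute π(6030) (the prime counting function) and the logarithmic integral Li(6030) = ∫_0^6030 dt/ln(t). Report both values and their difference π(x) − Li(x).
π(6030) = 786;  Li(6030) ≈ 803.86;  π(x) − Li(x) ≈ -17.86.

Direct count of primes ≤ 6030 gives π(6030) = 786. Numerical evaluation of the logarithmic integral gives Li(6030) ≈ 803.86. The difference π(x) − Li(x) ≈ -17.86 is typically negative for small/moderate x (Li(x) overestimates), though Littlewood's theorem shows this sign changes infinitely often.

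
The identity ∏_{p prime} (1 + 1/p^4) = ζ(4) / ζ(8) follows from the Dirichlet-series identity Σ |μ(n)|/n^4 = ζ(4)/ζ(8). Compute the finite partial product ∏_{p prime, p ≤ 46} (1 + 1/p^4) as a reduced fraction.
∏ = 9797980044774469102330603903164632306176249714317508104704/9089648120265456627180951239843248289566061362769110535625

The primes p ≤ 46 are [2, 3, 5, 7, 11, 13, 17, 19, 23, 29, 31, 37, 41, 43]. For each, (1 + 1/p^4) = (p^4 + 1)/p^4. Multiplying these fractions over p ∈ [2, 3, 5, 7, 11, 13, 17, 19, 23, 29, 31, 37, 41, 43] gives 9797980044774469102330603903164632306176249714317508104704/9089648120265456627180951239843248289566061362769110535625. (In the limit P → ∞ this tends to ζ(4)/ζ(8).)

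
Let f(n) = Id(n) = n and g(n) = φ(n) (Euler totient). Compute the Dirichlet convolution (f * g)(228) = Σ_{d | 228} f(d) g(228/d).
(Id * φ)(228) = 1480

Divisors of 228: [1, 2, 3, 4, 6, 12, 19, 38, 57, 76, 114, 228]. For each d | 228:
  d = 1: Id(1) · φ(228/1) = 1 · 72 = 72
  d = 2: Id(2) · φ(228/2) = 2 · 36 = 72
  d = 3: Id(3) · φ(228/3) = 3 · 36 = 108
  d = 4: Id(4) · φ(228/4) = 4 · 36 = 144
  d = 6: Id(6) · φ(228/6) = 6 · 18 = 108
  d = 12: Id(12) · φ(228/12) = 12 · 18 = 216
  d = 19: Id(19) · φ(228/19) = 19 · 4 = 76
  d = 38: Id(38) · φ(228/38) = 38 · 2 = 76
  d = 57: Id(57) · φ(228/57) = 57 · 2 = 114
  d = 76: Id(76) · φ(228/76) = 76 · 2 = 152
  d = 114: Id(114) · φ(228/114) = 114 · 1 = 114
  d = 228: Id(228) · φ(228/228) = 228 · 1 = 228
Summing: (Id * φ)(228) = 72 + 72 + 108 + 144 + 108 + 216 + 76 + 76 + 114 + 152 + 114 + 228 = 1480.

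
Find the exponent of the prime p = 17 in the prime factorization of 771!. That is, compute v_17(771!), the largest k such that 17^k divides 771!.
v_17(771!) = 47

Legendre's formula: v_p(n!) = Σ_{k ≥ 1} ⌊n / p^k⌋. For p = 17, n = 771, the terms are:
  ⌊771/17^1⌋ = ⌊771/17⌋ = 45
  ⌊771/17^2⌋ = ⌊771/289⌋ = 2
(the next term ⌊771/17^3⌋ = 0, terminating the sum). Summing: v_17(771!) = 45 + 2 = 47.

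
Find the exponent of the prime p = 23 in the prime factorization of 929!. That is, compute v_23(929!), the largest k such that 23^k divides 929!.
v_23(929!) = 41

Legendre's formula: v_p(n!) = Σ_{k ≥ 1} ⌊n / p^k⌋. For p = 23, n = 929, the terms are:
  ⌊929/23^1⌋ = ⌊929/23⌋ = 40
  ⌊929/23^2⌋ = ⌊929/529⌋ = 1
(the next term ⌊929/23^3⌋ = 0, terminating the sum). Summing: v_23(929!) = 40 + 1 = 41.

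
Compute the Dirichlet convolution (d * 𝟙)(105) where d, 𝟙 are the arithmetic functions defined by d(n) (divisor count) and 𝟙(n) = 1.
(d * 𝟙)(105) = 27

Divisors of 105: [1, 3, 5, 7, 15, 21, 35, 105]. For each d | 105:
  d = 1: d(1) · 𝟙(105/1) = 1 · 1 = 1
  d = 3: d(3) · 𝟙(105/3) = 2 · 1 = 2
  d = 5: d(5) · 𝟙(105/5) = 2 · 1 = 2
  d = 7: d(7) · 𝟙(105/7) = 2 · 1 = 2
  d = 15: d(15) · 𝟙(105/15) = 4 · 1 = 4
  d = 21: d(21) · 𝟙(105/21) = 4 · 1 = 4
  d = 35: d(35) · 𝟙(105/35) = 4 · 1 = 4
  d = 105: d(105) · 𝟙(105/105) = 8 · 1 = 8
Summing: (d * 𝟙)(105) = 1 + 2 + 2 + 2 + 4 + 4 + 4 + 8 = 27.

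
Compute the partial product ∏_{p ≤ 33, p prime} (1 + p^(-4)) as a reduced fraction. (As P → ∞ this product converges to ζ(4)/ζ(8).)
∏ = 377183486665353545574471751056805902016576/349915921480385530721123181536044923530625

The primes p ≤ 33 are [2, 3, 5, 7, 11, 13, 17, 19, 23, 29, 31]. For each, (1 + 1/p^4) = (p^4 + 1)/p^4. Multiplying these fractions over p ∈ [2, 3, 5, 7, 11, 13, 17, 19, 23, 29, 31] gives 377183486665353545574471751056805902016576/349915921480385530721123181536044923530625. (In the limit P → ∞ this tends to ζ(4)/ζ(8).)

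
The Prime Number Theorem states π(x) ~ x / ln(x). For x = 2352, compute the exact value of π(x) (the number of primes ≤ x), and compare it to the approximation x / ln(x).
π(2352) = 349;  x/ln(x) ≈ 302.97;  relative error ≈ 13.19%.

Directly count primes up to 2352: π(2352) = 349. The PNT approximation gives 2352/ln(2352) ≈ 2352/7.76302 ≈ 302.97. Relative error (π(x) − x/ln(x)) / π(x) ≈ 13.19%; the approximation is known to undercount slightly (Li(x) is a better estimate).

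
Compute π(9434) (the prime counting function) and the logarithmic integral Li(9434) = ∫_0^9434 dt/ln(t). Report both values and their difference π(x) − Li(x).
π(9434) = 1168;  Li(9434) ≈ 1184.49;  π(x) − Li(x) ≈ -16.49.

Direct count of primes ≤ 9434 gives π(9434) = 1168. Numerical evaluation of the logarithmic integral gives Li(9434) ≈ 1184.49. The difference π(x) − Li(x) ≈ -16.49 is typically negative for small/moderate x (Li(x) overestimates), though Littlewood's theorem shows this sign changes infinitely often.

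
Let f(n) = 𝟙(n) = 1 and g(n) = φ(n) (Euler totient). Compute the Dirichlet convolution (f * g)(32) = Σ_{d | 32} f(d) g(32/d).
(𝟙 * φ)(32) = 32

Divisors of 32: [1, 2, 4, 8, 16, 32]. For each d | 32:
  d = 1: 𝟙(1) · φ(32/1) = 1 · 16 = 16
  d = 2: 𝟙(2) · φ(32/2) = 1 · 8 = 8
  d = 4: 𝟙(4) · φ(32/4) = 1 · 4 = 4
  d = 8: 𝟙(8) · φ(32/8) = 1 · 2 = 2
  d = 16: 𝟙(16) · φ(32/16) = 1 · 1 = 1
  d = 32: 𝟙(32) · φ(32/32) = 1 · 1 = 1
Summing: (𝟙 * φ)(32) = 16 + 8 + 4 + 2 + 1 + 1 = 32.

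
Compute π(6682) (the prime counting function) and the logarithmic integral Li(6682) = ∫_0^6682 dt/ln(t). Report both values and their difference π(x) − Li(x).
π(6682) = 861;  Li(6682) ≈ 878.32;  π(x) − Li(x) ≈ -17.32.

Direct count of primes ≤ 6682 gives π(6682) = 861. Numerical evaluation of the logarithmic integral gives Li(6682) ≈ 878.32. The difference π(x) − Li(x) ≈ -17.32 is typically negative for small/moderate x (Li(x) overestimates), though Littlewood's theorem shows this sign changes infinitely often.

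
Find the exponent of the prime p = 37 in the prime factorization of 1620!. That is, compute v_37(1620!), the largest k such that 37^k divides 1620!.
v_37(1620!) = 44

Legendre's formula: v_p(n!) = Σ_{k ≥ 1} ⌊n / p^k⌋. For p = 37, n = 1620, the terms are:
  ⌊1620/37^1⌋ = ⌊1620/37⌋ = 43
  ⌊1620/37^2⌋ = ⌊1620/1369⌋ = 1
(the next term ⌊1620/37^3⌋ = 0, terminating the sum). Summing: v_37(1620!) = 43 + 1 = 44.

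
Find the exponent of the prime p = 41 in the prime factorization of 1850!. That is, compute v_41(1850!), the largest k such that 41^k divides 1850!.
v_41(1850!) = 46

Legendre's formula: v_p(n!) = Σ_{k ≥ 1} ⌊n / p^k⌋. For p = 41, n = 1850, the terms are:
  ⌊1850/41^1⌋ = ⌊1850/41⌋ = 45
  ⌊1850/41^2⌋ = ⌊1850/1681⌋ = 1
(the next term ⌊1850/41^3⌋ = 0, terminating the sum). Summing: v_41(1850!) = 45 + 1 = 46.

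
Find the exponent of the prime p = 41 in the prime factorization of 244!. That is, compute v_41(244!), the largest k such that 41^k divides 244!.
v_41(244!) = 5

Legendre's formula: v_p(n!) = Σ_{k ≥ 1} ⌊n / p^k⌋. For p = 41, n = 244, the terms are:
  ⌊244/41^1⌋ = ⌊244/41⌋ = 5
(the next term ⌊244/41^2⌋ = 0, terminating the sum). Summing: v_41(244!) = 5 = 5.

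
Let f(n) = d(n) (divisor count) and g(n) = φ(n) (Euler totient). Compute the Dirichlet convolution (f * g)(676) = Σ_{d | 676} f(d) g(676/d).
(d * φ)(676) = 1281

Divisors of 676: [1, 2, 4, 13, 26, 52, 169, 338, 676]. For each d | 676:
  d = 1: d(1) · φ(676/1) = 1 · 312 = 312
  d = 2: d(2) · φ(676/2) = 2 · 156 = 312
  d = 4: d(4) · φ(676/4) = 3 · 156 = 468
  d = 13: d(13) · φ(676/13) = 2 · 24 = 48
  d = 26: d(26) · φ(676/26) = 4 · 12 = 48
  d = 52: d(52) · φ(676/52) = 6 · 12 = 72
  d = 169: d(169) · φ(676/169) = 3 · 2 = 6
  d = 338: d(338) · φ(676/338) = 6 · 1 = 6
  d = 676: d(676) · φ(676/676) = 9 · 1 = 9
Summing: (d * φ)(676) = 312 + 312 + 468 + 48 + 48 + 72 + 6 + 6 + 9 = 1281.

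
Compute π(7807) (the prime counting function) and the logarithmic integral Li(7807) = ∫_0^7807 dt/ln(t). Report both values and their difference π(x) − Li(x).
π(7807) = 987;  Li(7807) ≈ 1004.91;  π(x) − Li(x) ≈ -17.91.

Direct count of primes ≤ 7807 gives π(7807) = 987. Numerical evaluation of the logarithmic integral gives Li(7807) ≈ 1004.91. The difference π(x) − Li(x) ≈ -17.91 is typically negative for small/moderate x (Li(x) overestimates), though Littlewood's theorem shows this sign changes infinitely often.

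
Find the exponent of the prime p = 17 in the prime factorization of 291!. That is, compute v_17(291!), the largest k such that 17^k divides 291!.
v_17(291!) = 18

Legendre's formula: v_p(n!) = Σ_{k ≥ 1} ⌊n / p^k⌋. For p = 17, n = 291, the terms are:
  ⌊291/17^1⌋ = ⌊291/17⌋ = 17
  ⌊291/17^2⌋ = ⌊291/289⌋ = 1
(the next term ⌊291/17^3⌋ = 0, terminating the sum). Summing: v_17(291!) = 17 + 1 = 18.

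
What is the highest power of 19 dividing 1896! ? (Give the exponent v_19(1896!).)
v_19(1896!) = 104

Legendre's formula: v_p(n!) = Σ_{k ≥ 1} ⌊n / p^k⌋. For p = 19, n = 1896, the terms are:
  ⌊1896/19^1⌋ = ⌊1896/19⌋ = 99
  ⌊1896/19^2⌋ = ⌊1896/361⌋ = 5
(the next term ⌊1896/19^3⌋ = 0, terminating the sum). Summing: v_19(1896!) = 99 + 5 = 104.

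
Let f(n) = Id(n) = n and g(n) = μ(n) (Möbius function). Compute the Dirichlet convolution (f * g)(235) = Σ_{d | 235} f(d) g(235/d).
(Id * μ)(235) = 184

Divisors of 235: [1, 5, 47, 235]. For each d | 235:
  d = 1: Id(1) · μ(235/1) = 1 · 1 = 1
  d = 5: Id(5) · μ(235/5) = 5 · -1 = -5
  d = 47: Id(47) · μ(235/47) = 47 · -1 = -47
  d = 235: Id(235) · μ(235/235) = 235 · 1 = 235
Summing: (Id * μ)(235) = 1 + -5 + -47 + 235 = 184.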